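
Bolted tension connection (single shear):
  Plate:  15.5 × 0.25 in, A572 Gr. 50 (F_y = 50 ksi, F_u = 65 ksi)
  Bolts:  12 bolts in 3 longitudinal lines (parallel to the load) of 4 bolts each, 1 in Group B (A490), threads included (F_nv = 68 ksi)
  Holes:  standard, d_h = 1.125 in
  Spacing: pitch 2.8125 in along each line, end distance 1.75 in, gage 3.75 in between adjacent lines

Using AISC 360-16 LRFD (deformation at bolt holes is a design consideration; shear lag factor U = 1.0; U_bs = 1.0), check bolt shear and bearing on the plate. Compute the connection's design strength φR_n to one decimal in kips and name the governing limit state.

Bolt shear: A_b = π(1)²/4 = 0.7854 in². φR_n = 0.75 × 68 × 0.7854 × 12 × 1 = 480.7 kips.
Bearing (0.25 in plate, F_u = 65 ksi): end bolts L_c = 1.75 − 1.125/2 = 1.1875, R_n = min(1.2×1.1875×0.25×65, 2.4×1×0.25×65) = 23.156 kips/bolt; interior L_c = 2.8125 − 1.125 = 1.6875, R_n = 32.906 kips/bolt. φR_n = 0.75 × (3×23.156 + 9×32.906) = 274.2 kips.
Governing: min(480.7, 274.2) = 274.2 kips → bearing.

274.2 kips (bearing governs)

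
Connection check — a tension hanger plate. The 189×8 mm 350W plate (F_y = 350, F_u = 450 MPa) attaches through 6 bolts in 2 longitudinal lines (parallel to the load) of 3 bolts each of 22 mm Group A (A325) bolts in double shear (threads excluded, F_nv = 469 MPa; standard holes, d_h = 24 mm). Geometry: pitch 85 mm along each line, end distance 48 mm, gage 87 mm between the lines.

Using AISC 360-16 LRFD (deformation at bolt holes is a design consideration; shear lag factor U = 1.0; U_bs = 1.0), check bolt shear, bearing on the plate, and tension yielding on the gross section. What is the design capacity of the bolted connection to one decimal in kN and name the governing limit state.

Bolt shear: A_b = π(22)²/4 = 380.13 mm². φR_n = 0.75 × 469 × 380.13 × 6 × 2 = 1604.5 kN.
Bearing (8 mm plate, F_u = 450 MPa): end bolts L_c = 48 − 24/2 = 36, R_n = min(1.2×36×8×450, 2.4×22×8×450) = 155.52 kN/bolt; interior L_c = 85 − 24 = 61, R_n = 190.08 kN/bolt. φR_n = 0.75 × (2×155.52 + 4×190.08) = 803.5 kN.
Tension yield (gross): A_g = 189×8 = 1512 mm². φR_n = 0.90 × 350 × 1512 = 476.3 kN.
Governing: min(1604.5, 803.5, 476.3) = 476.3 kN → gross-section yield.

476.3 kN (gross-section yield governs)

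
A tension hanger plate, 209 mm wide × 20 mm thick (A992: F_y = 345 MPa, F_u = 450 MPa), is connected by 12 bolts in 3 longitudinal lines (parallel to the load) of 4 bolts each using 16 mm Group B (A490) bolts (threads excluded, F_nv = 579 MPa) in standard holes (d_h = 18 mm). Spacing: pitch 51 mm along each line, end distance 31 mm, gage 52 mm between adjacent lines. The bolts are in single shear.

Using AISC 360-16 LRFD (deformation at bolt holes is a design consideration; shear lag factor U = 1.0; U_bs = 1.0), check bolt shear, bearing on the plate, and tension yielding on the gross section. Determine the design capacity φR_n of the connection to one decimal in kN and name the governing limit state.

Bolt shear: A_b = π(16)²/4 = 201.06 mm². φR_n = 0.75 × 579 × 201.06 × 12 × 1 = 1047.7 kN.
Bearing (20 mm plate, F_u = 450 MPa): end bolts L_c = 31 − 18/2 = 22, R_n = min(1.2×22×20×450, 2.4×16×20×450) = 237.6 kN/bolt; interior L_c = 51 − 18 = 33, R_n = 345.6 kN/bolt. φR_n = 0.75 × (3×237.6 + 9×345.6) = 2867.4 kN.
Tension yield (gross): A_g = 209×20 = 4180 mm². φR_n = 0.90 × 345 × 4180 = 1297.9 kN.
Governing: min(1047.7, 2867.4, 1297.9) = 1047.7 kN → bolt shear.

1047.7 kN (bolt shear governs)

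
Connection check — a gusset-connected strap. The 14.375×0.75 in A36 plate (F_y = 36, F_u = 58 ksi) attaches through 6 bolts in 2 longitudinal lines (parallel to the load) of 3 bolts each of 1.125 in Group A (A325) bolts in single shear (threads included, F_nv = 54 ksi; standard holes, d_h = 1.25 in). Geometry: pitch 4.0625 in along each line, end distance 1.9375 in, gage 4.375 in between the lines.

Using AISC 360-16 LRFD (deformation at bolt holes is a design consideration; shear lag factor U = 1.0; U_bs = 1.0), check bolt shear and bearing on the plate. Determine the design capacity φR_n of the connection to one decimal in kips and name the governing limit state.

Bolt shear: A_b = π(1.125)²/4 = 0.99402 in². φR_n = 0.75 × 54 × 0.99402 × 6 × 1 = 241.5 kips.
Bearing (0.75 in plate, F_u = 58 ksi): end bolts L_c = 1.9375 − 1.25/2 = 1.3125, R_n = min(1.2×1.3125×0.75×58, 2.4×1.125×0.75×58) = 68.513 kips/bolt; interior L_c = 4.0625 − 1.25 = 2.8125, R_n = 117.45 kips/bolt. φR_n = 0.75 × (2×68.513 + 4×117.45) = 455.1 kips.
Governing: min(241.5, 455.1) = 241.5 kips → bolt shear.

241.5 kips (bolt shear governs)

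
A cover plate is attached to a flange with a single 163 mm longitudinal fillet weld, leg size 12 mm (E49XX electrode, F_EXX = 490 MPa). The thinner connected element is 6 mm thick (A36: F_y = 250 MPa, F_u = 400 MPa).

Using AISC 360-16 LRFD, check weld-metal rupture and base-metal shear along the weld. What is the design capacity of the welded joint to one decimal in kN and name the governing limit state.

146.7 kN (base-metal shear governs)

Weld metal: throat = 0.707×12 = 8.484 mm, L = 163 mm. φR_n = 0.75 × 0.6 × 490 × 8.484 × 163 = 304.9 kN.
Base metal shear (6 mm plate): yield φR_n = 1.0×0.6×250×6×163 = 146.7 kN; rupture φR_n = 0.75×0.6×400×6×163 = 176.0 kN; take 146.7 kN (yield).
Governing: min(304.9, 146.7) = 146.7 kN → base-metal shear.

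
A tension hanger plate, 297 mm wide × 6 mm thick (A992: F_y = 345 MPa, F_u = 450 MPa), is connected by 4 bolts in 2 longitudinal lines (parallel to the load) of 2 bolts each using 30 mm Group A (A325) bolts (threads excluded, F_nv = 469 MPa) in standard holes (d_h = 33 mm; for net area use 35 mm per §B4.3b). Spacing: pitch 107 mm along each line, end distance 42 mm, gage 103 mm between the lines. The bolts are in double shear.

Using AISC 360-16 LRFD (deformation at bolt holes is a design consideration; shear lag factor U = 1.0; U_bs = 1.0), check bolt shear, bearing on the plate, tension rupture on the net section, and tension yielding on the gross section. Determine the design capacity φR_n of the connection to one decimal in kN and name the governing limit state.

Bolt shear: A_b = π(30)²/4 = 706.86 mm². φR_n = 0.75 × 469 × 706.86 × 4 × 2 = 1989.1 kN.
Bearing (6 mm plate, F_u = 450 MPa): end bolts L_c = 42 − 33/2 = 25.5, R_n = min(1.2×25.5×6×450, 2.4×30×6×450) = 82.62 kN/bolt; interior L_c = 107 − 33 = 74, R_n = 194.4 kN/bolt. φR_n = 0.75 × (2×82.62 + 2×194.4) = 415.5 kN.
Tension rupture (net): A_n = (297 − 2×35)×6 = 1362 mm² (U = 1.0, A_e = A_n). φR_n = 0.75 × 450 × 1362 = 459.7 kN.
Tension yield (gross): A_g = 297×6 = 1782 mm². φR_n = 0.90 × 345 × 1782 = 553.3 kN.
Governing: min(1989.1, 415.5, 459.7, 553.3) = 415.5 kN → bearing.

415.5 kN (bearing governs)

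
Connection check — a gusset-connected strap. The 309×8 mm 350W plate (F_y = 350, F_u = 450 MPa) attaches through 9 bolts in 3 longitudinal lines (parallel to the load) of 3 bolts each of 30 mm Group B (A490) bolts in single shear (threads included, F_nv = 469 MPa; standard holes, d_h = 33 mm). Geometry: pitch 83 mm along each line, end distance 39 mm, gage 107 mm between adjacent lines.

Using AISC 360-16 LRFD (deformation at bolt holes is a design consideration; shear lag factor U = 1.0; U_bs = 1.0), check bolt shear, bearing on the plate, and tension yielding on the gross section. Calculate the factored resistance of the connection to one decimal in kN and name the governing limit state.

Bolt shear: A_b = π(30)²/4 = 706.86 mm². φR_n = 0.75 × 469 × 706.86 × 9 × 1 = 2237.7 kN.
Bearing (8 mm plate, F_u = 450 MPa): end bolts L_c = 39 − 33/2 = 22.5, R_n = min(1.2×22.5×8×450, 2.4×30×8×450) = 97.2 kN/bolt; interior L_c = 83 − 33 = 50, R_n = 216 kN/bolt. φR_n = 0.75 × (3×97.2 + 6×216) = 1190.7 kN.
Tension yield (gross): A_g = 309×8 = 2472 mm². φR_n = 0.90 × 350 × 2472 = 778.7 kN.
Governing: min(2237.7, 1190.7, 778.7) = 778.7 kN → gross-section yield.

778.7 kN (gross-section yield governs)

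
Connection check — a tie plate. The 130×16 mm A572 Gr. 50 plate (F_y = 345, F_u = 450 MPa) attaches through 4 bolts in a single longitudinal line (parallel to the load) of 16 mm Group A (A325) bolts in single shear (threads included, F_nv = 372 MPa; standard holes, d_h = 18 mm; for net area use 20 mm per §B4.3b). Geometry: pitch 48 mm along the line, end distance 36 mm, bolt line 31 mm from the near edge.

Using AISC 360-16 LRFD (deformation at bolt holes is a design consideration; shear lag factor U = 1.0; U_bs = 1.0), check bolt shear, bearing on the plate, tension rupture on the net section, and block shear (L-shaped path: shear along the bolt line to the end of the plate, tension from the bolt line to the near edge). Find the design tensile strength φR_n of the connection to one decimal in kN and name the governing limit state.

Bolt shear: A_b = π(16)²/4 = 201.06 mm². φR_n = 0.75 × 372 × 201.06 × 4 × 1 = 224.4 kN.
Bearing (16 mm plate, F_u = 450 MPa): end bolts L_c = 36 − 18/2 = 27, R_n = min(1.2×27×16×450, 2.4×16×16×450) = 233.28 kN/bolt; interior L_c = 48 − 18 = 30, R_n = 259.2 kN/bolt. φR_n = 0.75 × (1×233.28 + 3×259.2) = 758.2 kN.
Tension rupture (net): A_n = (130 − 1×20)×16 = 1760 mm² (U = 1.0, A_e = A_n). φR_n = 0.75 × 450 × 1760 = 594.0 kN.
Block shear: shear path 1×[36+3×48] = 1×180 mm, A_gv = 2880, A_nv = 1×(180 − 3.5×20)×16 = 1760 mm²; tension to near edge: (31 − 0.5×20)×16 = 336 mm². R_n = min(0.6×450×1760, 0.6×345×2880) + 1.0×450×336 = min(475.2, 596.16) + 151.2 = 626.4 kN. φR_n = 0.75 × 626.4 = 469.8 kN.
Governing: min(224.4, 758.2, 594.0, 469.8) = 224.4 kN → bolt shear.

224.4 kN (bolt shear governs)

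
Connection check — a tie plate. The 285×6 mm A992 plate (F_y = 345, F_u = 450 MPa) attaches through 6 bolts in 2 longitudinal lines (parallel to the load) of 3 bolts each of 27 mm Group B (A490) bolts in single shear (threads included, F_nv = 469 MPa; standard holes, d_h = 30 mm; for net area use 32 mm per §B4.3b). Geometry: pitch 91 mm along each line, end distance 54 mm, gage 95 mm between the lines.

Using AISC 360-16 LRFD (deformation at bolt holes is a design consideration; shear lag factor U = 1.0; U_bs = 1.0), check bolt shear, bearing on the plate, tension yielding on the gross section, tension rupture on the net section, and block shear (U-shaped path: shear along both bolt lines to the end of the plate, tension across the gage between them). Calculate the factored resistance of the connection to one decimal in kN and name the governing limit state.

Bolt shear: A_b = π(27)²/4 = 572.56 mm². φR_n = 0.75 × 469 × 572.56 × 6 × 1 = 1208.4 kN.
Bearing (6 mm plate, F_u = 450 MPa): end bolts L_c = 54 − 30/2 = 39, R_n = min(1.2×39×6×450, 2.4×27×6×450) = 126.36 kN/bolt; interior L_c = 91 − 30 = 61, R_n = 174.96 kN/bolt. φR_n = 0.75 × (2×126.36 + 4×174.96) = 714.4 kN.
Tension yield (gross): A_g = 285×6 = 1710 mm². φR_n = 0.90 × 345 × 1710 = 531.0 kN.
Tension rupture (net): A_n = (285 − 2×32)×6 = 1326 mm² (U = 1.0, A_e = A_n). φR_n = 0.75 × 450 × 1326 = 447.5 kN.
Block shear: shear path 2×[54+2×91] = 2×236 mm, A_gv = 2832, A_nv = 2×(236 − 2.5×32)×6 = 1872 mm²; tension across gage: (95 − 1×32)×6 = 378 mm². R_n = min(0.6×450×1872, 0.6×345×2832) + 1.0×450×378 = min(505.44, 586.22) + 170.1 = 675.54 kN. φR_n = 0.75 × 675.54 = 506.7 kN.
Governing: min(1208.4, 714.4, 531.0, 447.5, 506.7) = 447.5 kN → net-section rupture.

447.5 kN (net-section rupture governs)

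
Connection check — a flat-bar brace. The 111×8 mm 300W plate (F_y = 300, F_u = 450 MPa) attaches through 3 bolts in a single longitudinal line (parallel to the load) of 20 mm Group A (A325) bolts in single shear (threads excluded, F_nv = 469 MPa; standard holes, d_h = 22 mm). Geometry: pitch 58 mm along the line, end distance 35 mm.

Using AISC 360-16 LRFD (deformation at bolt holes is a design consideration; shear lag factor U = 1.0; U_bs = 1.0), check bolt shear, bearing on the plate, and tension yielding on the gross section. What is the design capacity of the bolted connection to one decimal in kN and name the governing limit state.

Bolt shear: A_b = π(20)²/4 = 314.16 mm². φR_n = 0.75 × 469 × 314.16 × 3 × 1 = 331.5 kN.
Bearing (8 mm plate, F_u = 450 MPa): end bolts L_c = 35 − 22/2 = 24, R_n = min(1.2×24×8×450, 2.4×20×8×450) = 103.68 kN/bolt; interior L_c = 58 − 22 = 36, R_n = 155.52 kN/bolt. φR_n = 0.75 × (1×103.68 + 2×155.52) = 311.0 kN.
Tension yield (gross): A_g = 111×8 = 888 mm². φR_n = 0.90 × 300 × 888 = 239.8 kN.
Governing: min(331.5, 311.0, 239.8) = 239.8 kN → gross-section yield.

239.8 kN (gross-section yield governs)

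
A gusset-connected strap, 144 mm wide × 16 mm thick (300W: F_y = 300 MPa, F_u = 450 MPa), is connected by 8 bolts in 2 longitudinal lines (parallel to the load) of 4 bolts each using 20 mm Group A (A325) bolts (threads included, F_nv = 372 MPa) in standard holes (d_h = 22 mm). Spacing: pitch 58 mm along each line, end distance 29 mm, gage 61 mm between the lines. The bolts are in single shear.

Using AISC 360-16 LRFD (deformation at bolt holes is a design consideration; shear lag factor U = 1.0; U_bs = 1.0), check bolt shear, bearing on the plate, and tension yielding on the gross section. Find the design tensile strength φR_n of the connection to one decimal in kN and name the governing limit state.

Bolt shear: A_b = π(20)²/4 = 314.16 mm². φR_n = 0.75 × 372 × 314.16 × 8 × 1 = 701.2 kN.
Bearing (16 mm plate, F_u = 450 MPa): end bolts L_c = 29 − 22/2 = 18, R_n = min(1.2×18×16×450, 2.4×20×16×450) = 155.52 kN/bolt; interior L_c = 58 − 22 = 36, R_n = 311.04 kN/bolt. φR_n = 0.75 × (2×155.52 + 6×311.04) = 1633.0 kN.
Tension yield (gross): A_g = 144×16 = 2304 mm². φR_n = 0.90 × 300 × 2304 = 622.1 kN.
Governing: min(701.2, 1633.0, 622.1) = 622.1 kN → gross-section yield.

622.1 kN (gross-section yield governs)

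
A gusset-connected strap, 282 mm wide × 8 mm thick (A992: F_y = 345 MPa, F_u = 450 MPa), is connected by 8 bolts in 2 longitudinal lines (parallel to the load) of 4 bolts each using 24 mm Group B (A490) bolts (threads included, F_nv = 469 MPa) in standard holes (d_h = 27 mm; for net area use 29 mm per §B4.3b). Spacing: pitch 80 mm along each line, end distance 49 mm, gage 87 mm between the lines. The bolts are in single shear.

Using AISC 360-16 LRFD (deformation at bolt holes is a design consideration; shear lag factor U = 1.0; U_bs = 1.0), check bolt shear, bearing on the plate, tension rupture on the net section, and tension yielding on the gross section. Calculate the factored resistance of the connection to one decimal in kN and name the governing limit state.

604.8 kN (net-section rupture governs)

Bolt shear: A_b = π(24)²/4 = 452.39 mm². φR_n = 0.75 × 469 × 452.39 × 8 × 1 = 1273.0 kN.
Bearing (8 mm plate, F_u = 450 MPa): end bolts L_c = 49 − 27/2 = 35.5, R_n = min(1.2×35.5×8×450, 2.4×24×8×450) = 153.36 kN/bolt; interior L_c = 80 − 27 = 53, R_n = 207.36 kN/bolt. φR_n = 0.75 × (2×153.36 + 6×207.36) = 1163.2 kN.
Tension rupture (net): A_n = (282 − 2×29)×8 = 1792 mm² (U = 1.0, A_e = A_n). φR_n = 0.75 × 450 × 1792 = 604.8 kN.
Tension yield (gross): A_g = 282×8 = 2256 mm². φR_n = 0.90 × 345 × 2256 = 700.5 kN.
Governing: min(1273.0, 1163.2, 604.8, 700.5) = 604.8 kN → net-section rupture.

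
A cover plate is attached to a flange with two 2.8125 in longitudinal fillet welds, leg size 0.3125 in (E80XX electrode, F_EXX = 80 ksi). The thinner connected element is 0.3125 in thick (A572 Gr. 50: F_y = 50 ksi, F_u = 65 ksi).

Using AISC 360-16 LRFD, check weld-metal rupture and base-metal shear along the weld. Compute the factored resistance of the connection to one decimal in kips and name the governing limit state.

Weld metal: throat = 0.707×0.3125 = 0.22094 in, L = 2×2.8125 = 5.625 in. φR_n = 0.75 × 0.6 × 80 × 0.22094 × 5.625 = 44.7 kips.
Base metal shear (0.3125 in plate): yield φR_n = 1.0×0.6×50×0.3125×5.625 = 52.7 kips; rupture φR_n = 0.75×0.6×65×0.3125×5.625 = 51.4 kips; take 51.4 kips (rupture).
Governing: min(44.7, 51.4) = 44.7 kips → weld metal.

44.7 kips (weld metal governs)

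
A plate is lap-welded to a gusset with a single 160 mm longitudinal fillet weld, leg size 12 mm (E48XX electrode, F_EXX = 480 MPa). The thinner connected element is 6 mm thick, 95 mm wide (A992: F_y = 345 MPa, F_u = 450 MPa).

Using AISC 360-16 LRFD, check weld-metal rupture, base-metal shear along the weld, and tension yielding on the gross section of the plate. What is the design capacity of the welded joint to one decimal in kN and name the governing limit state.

177.0 kN (gross-section yield governs)

Weld metal: throat = 0.707×12 = 8.484 mm, L = 160 mm. φR_n = 0.75 × 0.6 × 480 × 8.484 × 160 = 293.2 kN.
Base metal shear (6 mm plate): yield φR_n = 1.0×0.6×345×6×160 = 198.7 kN; rupture φR_n = 0.75×0.6×450×6×160 = 194.4 kN; take 194.4 kN (rupture).
Tension yield (gross): A_g = 95×6 = 570 mm². φR_n = 0.90 × 345 × 570 = 177.0 kN.
Governing: min(293.2, 194.4, 177.0) = 177.0 kN → gross-section yield.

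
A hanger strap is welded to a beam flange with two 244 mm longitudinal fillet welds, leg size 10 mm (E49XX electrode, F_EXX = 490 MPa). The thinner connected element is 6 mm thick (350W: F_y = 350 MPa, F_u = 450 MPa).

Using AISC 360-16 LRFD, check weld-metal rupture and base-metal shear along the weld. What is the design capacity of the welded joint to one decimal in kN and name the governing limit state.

Weld metal: throat = 0.707×10 = 7.07 mm, L = 2×244 = 488 mm. φR_n = 0.75 × 0.6 × 490 × 7.07 × 488 = 760.8 kN.
Base metal shear (6 mm plate): yield φR_n = 1.0×0.6×350×6×488 = 614.9 kN; rupture φR_n = 0.75×0.6×450×6×488 = 592.9 kN; take 592.9 kN (rupture).
Governing: min(760.8, 592.9) = 592.9 kN → base-metal shear.

592.9 kN (base-metal shear governs)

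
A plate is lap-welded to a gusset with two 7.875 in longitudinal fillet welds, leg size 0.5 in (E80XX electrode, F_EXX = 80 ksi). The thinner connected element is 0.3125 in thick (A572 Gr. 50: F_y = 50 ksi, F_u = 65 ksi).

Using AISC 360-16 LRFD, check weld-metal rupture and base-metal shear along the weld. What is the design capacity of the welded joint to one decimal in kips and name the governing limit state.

144.0 kips (base-metal shear governs)

Weld metal: throat = 0.707×0.5 = 0.3535 in, L = 2×7.875 = 15.75 in. φR_n = 0.75 × 0.6 × 80 × 0.3535 × 15.75 = 200.4 kips.
Base metal shear (0.3125 in plate): yield φR_n = 1.0×0.6×50×0.3125×15.75 = 147.7 kips; rupture φR_n = 0.75×0.6×65×0.3125×15.75 = 144.0 kips; take 144.0 kips (rupture).
Governing: min(200.4, 144.0) = 144.0 kips → base-metal shear.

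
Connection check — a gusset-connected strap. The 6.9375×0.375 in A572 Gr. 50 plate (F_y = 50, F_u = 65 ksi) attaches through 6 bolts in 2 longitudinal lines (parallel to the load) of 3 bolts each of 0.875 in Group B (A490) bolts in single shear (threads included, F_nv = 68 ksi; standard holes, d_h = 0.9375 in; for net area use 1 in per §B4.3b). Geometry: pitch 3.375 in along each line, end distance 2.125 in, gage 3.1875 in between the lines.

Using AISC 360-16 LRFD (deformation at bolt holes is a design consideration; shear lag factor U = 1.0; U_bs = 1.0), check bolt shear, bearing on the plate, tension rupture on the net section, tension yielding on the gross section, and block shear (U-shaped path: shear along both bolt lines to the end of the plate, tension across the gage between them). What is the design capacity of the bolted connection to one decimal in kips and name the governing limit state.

Bolt shear: A_b = π(0.875)²/4 = 0.60132 in². φR_n = 0.75 × 68 × 0.60132 × 6 × 1 = 184.0 kips.
Bearing (0.375 in plate, F_u = 65 ksi): end bolts L_c = 2.125 − 0.9375/2 = 1.65625, R_n = min(1.2×1.65625×0.375×65, 2.4×0.875×0.375×65) = 48.445 kips/bolt; interior L_c = 3.375 − 0.9375 = 2.4375, R_n = 51.188 kips/bolt. φR_n = 0.75 × (2×48.445 + 4×51.188) = 226.2 kips.
Tension rupture (net): A_n = (6.9375 − 2×1)×0.375 = 1.8516 in² (U = 1.0, A_e = A_n). φR_n = 0.75 × 65 × 1.8516 = 90.3 kips.
Tension yield (gross): A_g = 6.9375×0.375 = 2.6016 in². φR_n = 0.90 × 50 × 2.6016 = 117.1 kips.
Block shear: shear path 2×[2.125+2×3.375] = 2×8.875 in, A_gv = 6.6563, A_nv = 2×(8.875 − 2.5×1)×0.375 = 4.7813 in²; tension across gage: (3.1875 − 1×1)×0.375 = 0.82031 in². R_n = min(0.6×65×4.7813, 0.6×50×6.6563) + 1.0×65×0.82031 = min(186.47, 199.69) + 53.32 = 239.79 kips. φR_n = 0.75 × 239.79 = 179.8 kips.
Governing: min(184.0, 226.2, 90.3, 117.1, 179.8) = 90.3 kips → net-section rupture.

90.3 kips (net-section rupture governs)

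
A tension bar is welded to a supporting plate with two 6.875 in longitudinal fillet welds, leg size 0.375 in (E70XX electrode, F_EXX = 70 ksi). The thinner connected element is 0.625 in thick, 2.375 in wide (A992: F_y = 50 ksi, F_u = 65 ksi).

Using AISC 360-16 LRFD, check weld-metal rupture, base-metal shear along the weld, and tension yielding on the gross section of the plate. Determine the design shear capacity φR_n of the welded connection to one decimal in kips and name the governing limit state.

66.8 kips (gross-section yield governs)

Weld metal: throat = 0.707×0.375 = 0.26513 in, L = 2×6.875 = 13.75 in. φR_n = 0.75 × 0.6 × 70 × 0.26513 × 13.75 = 114.8 kips.
Base metal shear (0.625 in plate): yield φR_n = 1.0×0.6×50×0.625×13.75 = 257.8 kips; rupture φR_n = 0.75×0.6×65×0.625×13.75 = 251.4 kips; take 251.4 kips (rupture).
Tension yield (gross): A_g = 2.375×0.625 = 1.4844 in². φR_n = 0.90 × 50 × 1.4844 = 66.8 kips.
Governing: min(114.8, 251.4, 66.8) = 66.8 kips → gross-section yield.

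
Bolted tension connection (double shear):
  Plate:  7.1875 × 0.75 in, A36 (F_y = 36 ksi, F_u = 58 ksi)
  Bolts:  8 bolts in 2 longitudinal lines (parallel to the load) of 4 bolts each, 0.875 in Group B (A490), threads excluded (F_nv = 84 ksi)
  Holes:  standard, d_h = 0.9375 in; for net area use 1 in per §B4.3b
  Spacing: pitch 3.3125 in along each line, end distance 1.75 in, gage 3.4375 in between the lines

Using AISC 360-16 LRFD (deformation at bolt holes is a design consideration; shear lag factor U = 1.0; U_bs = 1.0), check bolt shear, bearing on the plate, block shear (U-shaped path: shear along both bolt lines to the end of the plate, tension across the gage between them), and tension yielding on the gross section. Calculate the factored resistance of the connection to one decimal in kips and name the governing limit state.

Bolt shear: A_b = π(0.875)²/4 = 0.60132 in². φR_n = 0.75 × 84 × 0.60132 × 8 × 2 = 606.1 kips.
Bearing (0.75 in plate, F_u = 58 ksi): end bolts L_c = 1.75 − 0.9375/2 = 1.28125, R_n = min(1.2×1.28125×0.75×58, 2.4×0.875×0.75×58) = 66.881 kips/bolt; interior L_c = 3.3125 − 0.9375 = 2.375, R_n = 91.35 kips/bolt. φR_n = 0.75 × (2×66.881 + 6×91.35) = 511.4 kips.
Block shear: shear path 2×[1.75+3×3.3125] = 2×11.6875 in, A_gv = 17.531, A_nv = 2×(11.6875 − 3.5×1)×0.75 = 12.281 in²; tension across gage: (3.4375 − 1×1)×0.75 = 1.8281 in². R_n = min(0.6×58×12.281, 0.6×36×17.531) + 1.0×58×1.8281 = min(427.38, 378.67) + 106.03 = 484.7 kips. φR_n = 0.75 × 484.7 = 363.5 kips.
Tension yield (gross): A_g = 7.1875×0.75 = 5.3906 in². φR_n = 0.90 × 36 × 5.3906 = 174.7 kips.
Governing: min(606.1, 511.4, 363.5, 174.7) = 174.7 kips → gross-section yield.

174.7 kips (gross-section yield governs)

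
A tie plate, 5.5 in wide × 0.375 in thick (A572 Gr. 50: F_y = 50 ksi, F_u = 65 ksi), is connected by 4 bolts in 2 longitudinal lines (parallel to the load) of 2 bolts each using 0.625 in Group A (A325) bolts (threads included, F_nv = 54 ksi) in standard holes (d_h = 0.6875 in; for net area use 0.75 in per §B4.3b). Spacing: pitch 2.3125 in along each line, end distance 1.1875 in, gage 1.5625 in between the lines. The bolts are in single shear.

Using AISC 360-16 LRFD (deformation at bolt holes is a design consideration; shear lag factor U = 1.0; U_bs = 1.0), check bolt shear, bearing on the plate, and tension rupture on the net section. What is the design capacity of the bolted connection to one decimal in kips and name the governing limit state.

49.7 kips (bolt shear governs)

Bolt shear: A_b = π(0.625)²/4 = 0.3068 in². φR_n = 0.75 × 54 × 0.3068 × 4 × 1 = 49.7 kips.
Bearing (0.375 in plate, F_u = 65 ksi): end bolts L_c = 1.1875 − 0.6875/2 = 0.84375, R_n = min(1.2×0.84375×0.375×65, 2.4×0.625×0.375×65) = 24.68 kips/bolt; interior L_c = 2.3125 − 0.6875 = 1.625, R_n = 36.563 kips/bolt. φR_n = 0.75 × (2×24.68 + 2×36.563) = 91.9 kips.
Tension rupture (net): A_n = (5.5 − 2×0.75)×0.375 = 1.5 in² (U = 1.0, A_e = A_n). φR_n = 0.75 × 65 × 1.5 = 73.1 kips.
Governing: min(49.7, 91.9, 73.1) = 49.7 kips → bolt shear.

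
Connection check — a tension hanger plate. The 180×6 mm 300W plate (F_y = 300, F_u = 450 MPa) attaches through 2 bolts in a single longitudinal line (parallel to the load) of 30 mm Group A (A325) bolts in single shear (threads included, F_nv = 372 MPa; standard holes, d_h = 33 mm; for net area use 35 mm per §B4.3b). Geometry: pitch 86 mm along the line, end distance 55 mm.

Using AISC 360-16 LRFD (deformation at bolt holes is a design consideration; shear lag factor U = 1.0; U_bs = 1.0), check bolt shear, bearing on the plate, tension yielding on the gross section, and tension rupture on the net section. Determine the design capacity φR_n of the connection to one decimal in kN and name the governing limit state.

Bolt shear: A_b = π(30)²/4 = 706.86 mm². φR_n = 0.75 × 372 × 706.86 × 2 × 1 = 394.4 kN.
Bearing (6 mm plate, F_u = 450 MPa): end bolts L_c = 55 − 33/2 = 38.5, R_n = min(1.2×38.5×6×450, 2.4×30×6×450) = 124.74 kN/bolt; interior L_c = 86 − 33 = 53, R_n = 171.72 kN/bolt. φR_n = 0.75 × (1×124.74 + 1×171.72) = 222.3 kN.
Tension yield (gross): A_g = 180×6 = 1080 mm². φR_n = 0.90 × 300 × 1080 = 291.6 kN.
Tension rupture (net): A_n = (180 − 1×35)×6 = 870 mm² (U = 1.0, A_e = A_n). φR_n = 0.75 × 450 × 870 = 293.6 kN.
Governing: min(394.4, 222.3, 291.6, 293.6) = 222.3 kN → bearing.

222.3 kN (bearing governs)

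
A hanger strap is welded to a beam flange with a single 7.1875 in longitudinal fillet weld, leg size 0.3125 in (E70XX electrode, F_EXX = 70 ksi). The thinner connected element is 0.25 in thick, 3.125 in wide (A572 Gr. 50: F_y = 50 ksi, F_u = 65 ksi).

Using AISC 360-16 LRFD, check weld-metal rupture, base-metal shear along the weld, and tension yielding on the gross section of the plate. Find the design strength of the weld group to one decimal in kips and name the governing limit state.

35.2 kips (gross-section yield governs)

Weld metal: throat = 0.707×0.3125 = 0.22094 in, L = 7.1875 in. φR_n = 0.75 × 0.6 × 70 × 0.22094 × 7.1875 = 50.0 kips.
Base metal shear (0.25 in plate): yield φR_n = 1.0×0.6×50×0.25×7.1875 = 53.9 kips; rupture φR_n = 0.75×0.6×65×0.25×7.1875 = 52.6 kips; take 52.6 kips (rupture).
Tension yield (gross): A_g = 3.125×0.25 = 0.78125 in². φR_n = 0.90 × 50 × 0.78125 = 35.2 kips.
Governing: min(50.0, 52.6, 35.2) = 35.2 kips → gross-section yield.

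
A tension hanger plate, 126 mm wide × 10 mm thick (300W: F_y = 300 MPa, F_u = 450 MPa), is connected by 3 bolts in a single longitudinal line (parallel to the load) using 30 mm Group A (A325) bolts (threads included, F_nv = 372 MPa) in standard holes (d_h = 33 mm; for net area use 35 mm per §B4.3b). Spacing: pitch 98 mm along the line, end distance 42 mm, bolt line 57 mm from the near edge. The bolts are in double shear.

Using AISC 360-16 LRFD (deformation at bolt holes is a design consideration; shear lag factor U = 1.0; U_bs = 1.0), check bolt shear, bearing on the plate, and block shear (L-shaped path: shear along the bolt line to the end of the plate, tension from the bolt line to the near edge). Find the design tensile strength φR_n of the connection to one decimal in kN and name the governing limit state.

438.1 kN (block shear governs)

Bolt shear: A_b = π(30)²/4 = 706.86 mm². φR_n = 0.75 × 372 × 706.86 × 3 × 2 = 1183.3 kN.
Bearing (10 mm plate, F_u = 450 MPa): end bolts L_c = 42 − 33/2 = 25.5, R_n = min(1.2×25.5×10×450, 2.4×30×10×450) = 137.7 kN/bolt; interior L_c = 98 − 33 = 65, R_n = 324 kN/bolt. φR_n = 0.75 × (1×137.7 + 2×324) = 589.3 kN.
Block shear: shear path 1×[42+2×98] = 1×238 mm, A_gv = 2380, A_nv = 1×(238 − 2.5×35)×10 = 1505 mm²; tension to near edge: (57 − 0.5×35)×10 = 395 mm². R_n = min(0.6×450×1505, 0.6×300×2380) + 1.0×450×395 = min(406.35, 428.4) + 177.75 = 584.1 kN. φR_n = 0.75 × 584.1 = 438.1 kN.
Governing: min(1183.3, 589.3, 438.1) = 438.1 kN → block shear.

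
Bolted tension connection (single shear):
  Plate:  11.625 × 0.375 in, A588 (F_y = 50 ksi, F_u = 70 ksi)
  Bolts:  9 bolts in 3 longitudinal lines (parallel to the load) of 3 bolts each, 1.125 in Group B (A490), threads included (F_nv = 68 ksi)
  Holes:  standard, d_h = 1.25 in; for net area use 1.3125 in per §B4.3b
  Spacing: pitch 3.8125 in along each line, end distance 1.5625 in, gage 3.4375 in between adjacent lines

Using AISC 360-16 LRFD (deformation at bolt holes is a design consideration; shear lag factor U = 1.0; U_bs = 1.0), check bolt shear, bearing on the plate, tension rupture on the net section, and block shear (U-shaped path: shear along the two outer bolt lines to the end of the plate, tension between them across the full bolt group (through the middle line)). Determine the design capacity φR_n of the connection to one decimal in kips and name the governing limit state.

Bolt shear: A_b = π(1.125)²/4 = 0.99402 in². φR_n = 0.75 × 68 × 0.99402 × 9 × 1 = 456.3 kips.
Bearing (0.375 in plate, F_u = 70 ksi): end bolts L_c = 1.5625 − 1.25/2 = 0.9375, R_n = min(1.2×0.9375×0.375×70, 2.4×1.125×0.375×70) = 29.531 kips/bolt; interior L_c = 3.8125 − 1.25 = 2.5625, R_n = 70.875 kips/bolt. φR_n = 0.75 × (3×29.531 + 6×70.875) = 385.4 kips.
Tension rupture (net): A_n = (11.625 − 3×1.3125)×0.375 = 2.8828 in² (U = 1.0, A_e = A_n). φR_n = 0.75 × 70 × 2.8828 = 151.3 kips.
Block shear: shear path 2×[1.5625+2×3.8125] = 2×9.1875 in, A_gv = 6.8906, A_nv = 2×(9.1875 − 2.5×1.3125)×0.375 = 4.4297 in²; tension across gage: (6.875 − 2×1.3125)×0.375 = 1.5938 in². R_n = min(0.6×70×4.4297, 0.6×50×6.8906) + 1.0×70×1.5938 = min(186.05, 206.72) + 111.57 = 297.62 kips. φR_n = 0.75 × 297.62 = 223.2 kips.
Governing: min(456.3, 385.4, 151.3, 223.2) = 151.3 kips → net-section rupture.

151.3 kips (net-section rupture governs)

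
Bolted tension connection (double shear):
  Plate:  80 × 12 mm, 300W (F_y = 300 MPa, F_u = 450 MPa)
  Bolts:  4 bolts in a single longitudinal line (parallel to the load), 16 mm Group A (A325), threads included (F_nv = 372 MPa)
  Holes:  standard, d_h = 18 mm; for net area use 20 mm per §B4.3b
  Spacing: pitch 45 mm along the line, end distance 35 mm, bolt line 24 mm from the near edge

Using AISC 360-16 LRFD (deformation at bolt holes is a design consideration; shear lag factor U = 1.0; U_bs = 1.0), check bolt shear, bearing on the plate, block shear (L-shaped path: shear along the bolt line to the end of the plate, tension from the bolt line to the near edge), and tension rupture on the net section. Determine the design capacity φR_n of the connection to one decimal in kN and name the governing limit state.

243.0 kN (net-section rupture governs)

Bolt shear: A_b = π(16)²/4 = 201.06 mm². φR_n = 0.75 × 372 × 201.06 × 4 × 2 = 448.8 kN.
Bearing (12 mm plate, F_u = 450 MPa): end bolts L_c = 35 − 18/2 = 26, R_n = min(1.2×26×12×450, 2.4×16×12×450) = 168.48 kN/bolt; interior L_c = 45 − 18 = 27, R_n = 174.96 kN/bolt. φR_n = 0.75 × (1×168.48 + 3×174.96) = 520.0 kN.
Block shear: shear path 1×[35+3×45] = 1×170 mm, A_gv = 2040, A_nv = 1×(170 − 3.5×20)×12 = 1200 mm²; tension to near edge: (24 − 0.5×20)×12 = 168 mm². R_n = min(0.6×450×1200, 0.6×300×2040) + 1.0×450×168 = min(324, 367.2) + 75.6 = 399.6 kN. φR_n = 0.75 × 399.6 = 299.7 kN.
Tension rupture (net): A_n = (80 − 1×20)×12 = 720 mm² (U = 1.0, A_e = A_n). φR_n = 0.75 × 450 × 720 = 243.0 kN.
Governing: min(448.8, 520.0, 299.7, 243.0) = 243.0 kN → net-section rupture.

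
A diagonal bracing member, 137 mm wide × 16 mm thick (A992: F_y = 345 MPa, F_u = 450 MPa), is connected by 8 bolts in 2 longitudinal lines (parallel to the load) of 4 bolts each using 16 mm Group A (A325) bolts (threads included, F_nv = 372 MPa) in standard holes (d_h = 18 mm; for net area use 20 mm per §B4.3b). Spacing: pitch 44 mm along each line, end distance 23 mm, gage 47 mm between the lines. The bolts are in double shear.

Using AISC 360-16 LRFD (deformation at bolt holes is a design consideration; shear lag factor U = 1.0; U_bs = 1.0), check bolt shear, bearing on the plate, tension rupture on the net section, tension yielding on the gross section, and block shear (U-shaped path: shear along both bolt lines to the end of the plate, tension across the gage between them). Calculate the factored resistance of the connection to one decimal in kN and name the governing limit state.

523.8 kN (net-section rupture governs)

Bolt shear: A_b = π(16)²/4 = 201.06 mm². φR_n = 0.75 × 372 × 201.06 × 8 × 2 = 897.5 kN.
Bearing (16 mm plate, F_u = 450 MPa): end bolts L_c = 23 − 18/2 = 14, R_n = min(1.2×14×16×450, 2.4×16×16×450) = 120.96 kN/bolt; interior L_c = 44 − 18 = 26, R_n = 224.64 kN/bolt. φR_n = 0.75 × (2×120.96 + 6×224.64) = 1192.3 kN.
Tension rupture (net): A_n = (137 − 2×20)×16 = 1552 mm² (U = 1.0, A_e = A_n). φR_n = 0.75 × 450 × 1552 = 523.8 kN.
Tension yield (gross): A_g = 137×16 = 2192 mm². φR_n = 0.90 × 345 × 2192 = 680.6 kN.
Block shear: shear path 2×[23+3×44] = 2×155 mm, A_gv = 4960, A_nv = 2×(155 − 3.5×20)×16 = 2720 mm²; tension across gage: (47 − 1×20)×16 = 432 mm². R_n = min(0.6×450×2720, 0.6×345×4960) + 1.0×450×432 = min(734.4, 1026.7) + 194.4 = 928.8 kN. φR_n = 0.75 × 928.8 = 696.6 kN.
Governing: min(897.5, 1192.3, 523.8, 680.6, 696.6) = 523.8 kN → net-section rupture.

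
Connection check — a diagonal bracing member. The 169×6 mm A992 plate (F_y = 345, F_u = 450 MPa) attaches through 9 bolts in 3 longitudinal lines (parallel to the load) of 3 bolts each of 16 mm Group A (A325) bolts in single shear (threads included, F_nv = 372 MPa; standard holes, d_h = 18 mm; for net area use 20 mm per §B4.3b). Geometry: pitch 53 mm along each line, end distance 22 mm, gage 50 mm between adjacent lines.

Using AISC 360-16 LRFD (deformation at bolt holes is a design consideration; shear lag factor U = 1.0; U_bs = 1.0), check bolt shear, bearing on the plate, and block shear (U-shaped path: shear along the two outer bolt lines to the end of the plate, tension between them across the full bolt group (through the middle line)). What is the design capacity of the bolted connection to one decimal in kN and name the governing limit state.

Bolt shear: A_b = π(16)²/4 = 201.06 mm². φR_n = 0.75 × 372 × 201.06 × 9 × 1 = 504.9 kN.
Bearing (6 mm plate, F_u = 450 MPa): end bolts L_c = 22 − 18/2 = 13, R_n = min(1.2×13×6×450, 2.4×16×6×450) = 42.12 kN/bolt; interior L_c = 53 − 18 = 35, R_n = 103.68 kN/bolt. φR_n = 0.75 × (3×42.12 + 6×103.68) = 561.3 kN.
Block shear: shear path 2×[22+2×53] = 2×128 mm, A_gv = 1536, A_nv = 2×(128 − 2.5×20)×6 = 936 mm²; tension across gage: (100 − 2×20)×6 = 360 mm². R_n = min(0.6×450×936, 0.6×345×1536) + 1.0×450×360 = min(252.72, 317.95) + 162 = 414.72 kN. φR_n = 0.75 × 414.72 = 311.0 kN.
Governing: min(504.9, 561.3, 311.0) = 311.0 kN → block shear.

311.0 kN (block shear governs)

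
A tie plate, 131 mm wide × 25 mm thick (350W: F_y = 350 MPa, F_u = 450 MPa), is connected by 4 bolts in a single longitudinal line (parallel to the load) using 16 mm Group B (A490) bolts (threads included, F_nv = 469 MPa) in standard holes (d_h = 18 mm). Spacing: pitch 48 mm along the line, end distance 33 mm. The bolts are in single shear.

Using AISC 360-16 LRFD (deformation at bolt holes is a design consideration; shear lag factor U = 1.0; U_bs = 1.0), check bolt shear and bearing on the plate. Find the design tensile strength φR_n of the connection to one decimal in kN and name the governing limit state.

Bolt shear: A_b = π(16)²/4 = 201.06 mm². φR_n = 0.75 × 469 × 201.06 × 4 × 1 = 282.9 kN.
Bearing (25 mm plate, F_u = 450 MPa): end bolts L_c = 33 − 18/2 = 24, R_n = min(1.2×24×25×450, 2.4×16×25×450) = 324 kN/bolt; interior L_c = 48 − 18 = 30, R_n = 405 kN/bolt. φR_n = 0.75 × (1×324 + 3×405) = 1154.3 kN.
Governing: min(282.9, 1154.3) = 282.9 kN → bolt shear.

282.9 kN (bolt shear governs)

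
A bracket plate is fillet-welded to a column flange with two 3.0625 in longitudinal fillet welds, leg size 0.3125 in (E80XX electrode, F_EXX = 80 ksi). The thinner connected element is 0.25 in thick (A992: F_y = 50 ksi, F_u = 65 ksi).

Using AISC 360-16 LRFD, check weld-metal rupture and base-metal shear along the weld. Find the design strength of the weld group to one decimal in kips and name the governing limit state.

44.8 kips (base-metal shear governs)

Weld metal: throat = 0.707×0.3125 = 0.22094 in, L = 2×3.0625 = 6.125 in. φR_n = 0.75 × 0.6 × 80 × 0.22094 × 6.125 = 48.7 kips.
Base metal shear (0.25 in plate): yield φR_n = 1.0×0.6×50×0.25×6.125 = 45.9 kips; rupture φR_n = 0.75×0.6×65×0.25×6.125 = 44.8 kips; take 44.8 kips (rupture).
Governing: min(48.7, 44.8) = 44.8 kips → base-metal shear.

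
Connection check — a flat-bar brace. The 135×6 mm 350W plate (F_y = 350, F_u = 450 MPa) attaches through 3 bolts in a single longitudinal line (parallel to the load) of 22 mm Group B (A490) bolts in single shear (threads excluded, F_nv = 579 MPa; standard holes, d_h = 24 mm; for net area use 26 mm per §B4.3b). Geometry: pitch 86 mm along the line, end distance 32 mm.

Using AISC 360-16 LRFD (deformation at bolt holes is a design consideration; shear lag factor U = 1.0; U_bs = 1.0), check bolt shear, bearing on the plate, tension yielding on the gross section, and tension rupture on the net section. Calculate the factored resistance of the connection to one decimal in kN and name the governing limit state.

220.7 kN (net-section rupture governs)

Bolt shear: A_b = π(22)²/4 = 380.13 mm². φR_n = 0.75 × 579 × 380.13 × 3 × 1 = 495.2 kN.
Bearing (6 mm plate, F_u = 450 MPa): end bolts L_c = 32 − 24/2 = 20, R_n = min(1.2×20×6×450, 2.4×22×6×450) = 64.8 kN/bolt; interior L_c = 86 − 24 = 62, R_n = 142.56 kN/bolt. φR_n = 0.75 × (1×64.8 + 2×142.56) = 262.4 kN.
Tension yield (gross): A_g = 135×6 = 810 mm². φR_n = 0.90 × 350 × 810 = 255.2 kN.
Tension rupture (net): A_n = (135 − 1×26)×6 = 654 mm² (U = 1.0, A_e = A_n). φR_n = 0.75 × 450 × 654 = 220.7 kN.
Governing: min(495.2, 262.4, 255.2, 220.7) = 220.7 kN → net-section rupture.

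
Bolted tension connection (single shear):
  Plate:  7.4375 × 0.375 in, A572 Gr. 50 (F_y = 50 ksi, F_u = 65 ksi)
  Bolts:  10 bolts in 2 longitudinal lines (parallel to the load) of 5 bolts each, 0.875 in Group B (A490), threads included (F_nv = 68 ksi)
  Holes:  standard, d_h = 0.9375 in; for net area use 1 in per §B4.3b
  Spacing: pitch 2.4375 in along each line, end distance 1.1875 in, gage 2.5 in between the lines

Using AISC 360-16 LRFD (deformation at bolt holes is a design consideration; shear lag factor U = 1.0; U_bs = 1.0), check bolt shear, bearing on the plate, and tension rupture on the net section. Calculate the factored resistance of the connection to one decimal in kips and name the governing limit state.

99.4 kips (net-section rupture governs)

Bolt shear: A_b = π(0.875)²/4 = 0.60132 in². φR_n = 0.75 × 68 × 0.60132 × 10 × 1 = 306.7 kips.
Bearing (0.375 in plate, F_u = 65 ksi): end bolts L_c = 1.1875 − 0.9375/2 = 0.71875, R_n = min(1.2×0.71875×0.375×65, 2.4×0.875×0.375×65) = 21.023 kips/bolt; interior L_c = 2.4375 − 0.9375 = 1.5, R_n = 43.875 kips/bolt. φR_n = 0.75 × (2×21.023 + 8×43.875) = 294.8 kips.
Tension rupture (net): A_n = (7.4375 − 2×1)×0.375 = 2.0391 in² (U = 1.0, A_e = A_n). φR_n = 0.75 × 65 × 2.0391 = 99.4 kips.
Governing: min(306.7, 294.8, 99.4) = 99.4 kips → net-section rupture.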